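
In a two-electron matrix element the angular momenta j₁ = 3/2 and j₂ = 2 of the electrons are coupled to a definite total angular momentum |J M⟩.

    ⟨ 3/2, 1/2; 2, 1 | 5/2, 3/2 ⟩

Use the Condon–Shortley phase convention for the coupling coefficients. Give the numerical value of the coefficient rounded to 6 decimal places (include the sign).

triangle: 1!·2!·3!/7! = 12/5040
(j±m)!: 2!·1!·3!·1!·4!·1! = 288
prefactor² = (2J+1)·Δ·N² = 144/35
  k=0: +1/(0!·1!·1!·3!·1!·0!) = 1/6
  k=1: −1/(1!·0!·0!·2!·2!·1!) = -1/4
Σ = -1/12  ⇒  CG² = 144/35·(-1/12)² = 1/35
CG = −√(1/35) = -0.169031

−√(1/35) = -0.169031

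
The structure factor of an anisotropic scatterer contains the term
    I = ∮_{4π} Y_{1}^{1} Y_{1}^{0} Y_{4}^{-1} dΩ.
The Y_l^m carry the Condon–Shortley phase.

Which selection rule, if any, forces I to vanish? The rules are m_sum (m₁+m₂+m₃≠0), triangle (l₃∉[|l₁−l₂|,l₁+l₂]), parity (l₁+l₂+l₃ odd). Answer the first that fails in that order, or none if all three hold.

m₁+m₂+m₃ = 1 + 0 − 1 = 0  ✓
triangle: need |l₁−l₂| ≤ l₃ ≤ l₁+l₂ = [0,2]; l₃=4 is outside  ✗
parity: l₁+l₂+l₃ = 6 is even

triangle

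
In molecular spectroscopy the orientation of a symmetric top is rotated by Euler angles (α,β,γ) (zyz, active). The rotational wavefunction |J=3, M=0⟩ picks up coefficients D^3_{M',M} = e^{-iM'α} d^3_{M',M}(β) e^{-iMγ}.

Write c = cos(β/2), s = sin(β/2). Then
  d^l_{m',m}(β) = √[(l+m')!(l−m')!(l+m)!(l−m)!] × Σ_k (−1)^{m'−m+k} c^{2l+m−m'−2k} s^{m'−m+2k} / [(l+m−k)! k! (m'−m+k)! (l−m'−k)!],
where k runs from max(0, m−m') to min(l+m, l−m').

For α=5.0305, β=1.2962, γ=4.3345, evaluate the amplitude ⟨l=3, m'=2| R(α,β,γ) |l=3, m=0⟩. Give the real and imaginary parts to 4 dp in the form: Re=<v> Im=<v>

D^3_{2,0}(5.0305,1.2962,4.3345) = e^{-i·2·5.0305}·d^3_{2,0}(1.2962)·e^{-i·0·4.3345}. Compute d first:
Half-angle: c=0.797232, s=0.603673. N=√(120·1·6·6)=65.726707
k∈{0,1} keeps every argument non-negative
  k=0: (−1)^2·65.7267/(12)·0.7972^4·0.6037^2 = +0.806312
  k=1: (−1)^3·65.7267/(12)·0.7972^2·0.6037^4 = -0.462314
d^3_{2,0}(1.2962) = +0.806312 -0.462314 = +0.343998
D = (-0.804346+0.594161i)·(+0.343998)·(+1.000000+0.000000i) = -0.276694+0.204390i

Re=-0.2767 Im=0.2044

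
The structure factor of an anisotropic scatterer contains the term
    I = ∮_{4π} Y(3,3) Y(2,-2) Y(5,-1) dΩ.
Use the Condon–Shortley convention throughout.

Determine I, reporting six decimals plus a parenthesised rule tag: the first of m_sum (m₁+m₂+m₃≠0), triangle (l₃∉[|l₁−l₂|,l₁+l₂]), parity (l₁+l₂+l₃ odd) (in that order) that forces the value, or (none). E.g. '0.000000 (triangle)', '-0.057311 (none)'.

Checks pass: Σm=0; 10 even; l₃=5∈[1,5].
(2·3+1)(2·2+1)(2·5+1) = 385
Δ: 0! 6! 4! / 11! → 1/2310
sum: t=0:+1/144 = 1/144
3j²(3 2 5; 0 0 0) = Δ·Π!·Σ² = 10/231  (sign -1)
sum: t=0:+1/17280 = 1/17280
3j²(3 2 5; 3 -2 -1) = Δ·Π!·Σ² = 1/2310  (sign +1)
combine: 4πI² = 385·10/231·1/2310 = 5/693
take √, sign -1: I = -0.02396147
No selection rule forces the value: the integral is nonzero (none).

-0.023961 (none)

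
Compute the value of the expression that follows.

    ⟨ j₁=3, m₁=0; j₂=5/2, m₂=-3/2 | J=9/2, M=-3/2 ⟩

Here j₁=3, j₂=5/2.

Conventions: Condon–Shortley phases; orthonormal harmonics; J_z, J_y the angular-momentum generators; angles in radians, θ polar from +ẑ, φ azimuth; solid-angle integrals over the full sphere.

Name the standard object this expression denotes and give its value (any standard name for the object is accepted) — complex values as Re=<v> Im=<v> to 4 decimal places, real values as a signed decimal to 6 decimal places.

This is a Clebsch–Gordan (vector-coupling) coefficient.
triangle: 1!×5!×4!/11! = 2880/39916800
(j±m)!: 3!×3!×1!×4!×3!×6! = 3732480
prefactor² = (2J+1)×Δ×N² = 207360/77
  k=0: +1/(0!×1!×3!×1!×2!×3!) = 1/72
  k=1: −1/(1!×0!×2!×0!×3!×4!) = -1/288
Σ = 1/96  ⇒  CG² = 207360/77×(1/96)² = 45/154
CG = +√(45/154) = +0.540562

Clebsch–Gordan coefficient, +√(45/154) ≈ +0.540562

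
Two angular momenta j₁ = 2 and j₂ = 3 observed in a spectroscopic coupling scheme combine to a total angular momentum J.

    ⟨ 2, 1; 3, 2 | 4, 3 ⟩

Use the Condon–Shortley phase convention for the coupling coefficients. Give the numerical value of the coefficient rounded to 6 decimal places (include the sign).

√[9·1!3!5!/10! · 3!1!5!1!7!1!] = √(6480)
  +(−1)^0/∏(0,1,1,5,2,0)! = 1/240  (running 1/240)
  +(−1)^1/∏(1,0,0,4,3,1)! = -1/144  (running -1/360)
⟨..|..⟩ = √(6480)·(-1/360) = -0.223607

−√(1/20) ≈ -0.223607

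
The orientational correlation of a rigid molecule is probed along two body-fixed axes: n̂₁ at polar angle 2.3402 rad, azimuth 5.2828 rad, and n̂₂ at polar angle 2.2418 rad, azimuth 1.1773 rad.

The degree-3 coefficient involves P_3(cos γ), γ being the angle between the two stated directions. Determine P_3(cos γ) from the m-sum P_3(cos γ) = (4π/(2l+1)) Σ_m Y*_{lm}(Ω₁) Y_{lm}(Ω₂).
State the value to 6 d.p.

-0.164090

Addition theorem: P_3(cos γ) = (4π/7) Σ_m Y*_{lm}(Ω₁) Y_{lm}(Ω₂), m = −3…3:
  term(m=-3) = (0.030034, -0.007665)   from Y*(Ω₁)=(-0.153122, -0.021646), Y(Ω₂)=(-0.185365, 0.076262)
  term(m=-2) = (-0.049976, 0.133982)   from Y*(Ω₁)=(0.152929, 0.333477), Y(Ω₂)=(0.275176, 0.276055)
  term(m=-1) = (-0.044400, -0.063949)   from Y*(Ω₁)=(0.178009, -0.277468), Y(Ω₂)=(0.090547, -0.218108)
  term(m=+0) = (0.037277, 0.000000)   from Y*(Ω₁)=(0.150570, -0.000000), Y(Ω₂)=(0.247576, 0.000000)
  term(m=+1) = (-0.044400, 0.063949)   from Y*(Ω₁)=(-0.178009, -0.277468), Y(Ω₂)=(-0.090547, -0.218108)
  term(m=+2) = (-0.049976, -0.133982)   from Y*(Ω₁)=(0.152929, -0.333477), Y(Ω₂)=(0.275176, -0.276055)
  term(m=+3) = (0.030034, 0.007665)   from Y*(Ω₁)=(0.153122, -0.021646), Y(Ω₂)=(0.185365, 0.076262)
Σ over m = (-0.091405, 0.000000); ×(4π/7) → (-0.164090, 0.000000). Real part: -0.164090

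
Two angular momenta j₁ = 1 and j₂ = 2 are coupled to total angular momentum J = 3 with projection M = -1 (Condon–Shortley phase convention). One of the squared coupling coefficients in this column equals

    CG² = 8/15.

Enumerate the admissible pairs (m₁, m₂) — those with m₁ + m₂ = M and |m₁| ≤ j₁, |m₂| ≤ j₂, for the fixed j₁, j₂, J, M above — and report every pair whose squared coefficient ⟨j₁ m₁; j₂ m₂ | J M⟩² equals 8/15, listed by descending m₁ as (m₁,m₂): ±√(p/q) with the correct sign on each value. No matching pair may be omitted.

Admissible pairs with m₁+m₂ = M = -1: (-1,0), (0,-1), (1,-2)
  (m₁,m₂)=(1,-2): CG² = 1/15, CG = +√(1/15)
  (m₁,m₂)=(0,-1): CG² = 8/15, CG = +√(8/15)   ← matches the target
  (m₁,m₂)=(-1,0): CG² = 2/5, CG = +√(2/5)
Pairs with CG² = 8/15: (0,-1): +√(8/15)

(0,-1): +√(8/15)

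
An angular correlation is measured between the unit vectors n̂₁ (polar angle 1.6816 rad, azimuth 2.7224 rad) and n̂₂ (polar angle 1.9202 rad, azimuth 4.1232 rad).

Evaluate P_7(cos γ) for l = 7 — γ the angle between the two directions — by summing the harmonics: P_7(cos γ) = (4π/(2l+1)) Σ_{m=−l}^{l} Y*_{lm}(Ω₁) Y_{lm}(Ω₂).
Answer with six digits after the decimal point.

Expand P_7 via completeness: Σ_{m} conj(Y_{7,m}) at Ω₁ times Y_{7,m} at Ω₂ —
  m=-7: Y*=+0.468716+0.098554i  Y=-0.268944+0.179321i  product -0.143731+0.057545i
  m=-6: Y*=+0.161531+0.116895i  Y=-0.406987-0.168981i  product -0.045988-0.074870i
  m=-5: Y*=-0.150034-0.258929i  Y=-0.027346-0.137982i  product -0.031625+0.027783i
  m=-4: Y*=-0.023793-0.223679i  Y=-0.204526+0.204296i  product +0.050563+0.040887i
  m=-3: Y*=-0.074105+0.228803i  Y=-0.249360-0.049710i  product +0.029853-0.053371i
  m=-2: Y*=-0.156279+0.173785i  Y=+0.073644+0.177934i  product -0.042431-0.015009i
  m=-1: Y*=+0.198459-0.088434i  Y=-0.157182+0.235168i  product -0.010397+0.060572i
  m=+0: Y*=+0.235968-0.000000i  Y=+0.161557+0.000000i  product +0.038122+0.000000i
  m=+1: Y*=-0.198459-0.088434i  Y=+0.157182+0.235168i  product -0.010397-0.060572i
  m=+2: Y*=-0.156279-0.173785i  Y=+0.073644-0.177934i  product -0.042431+0.015009i
  m=+3: Y*=+0.074105+0.228803i  Y=+0.249360-0.049710i  product +0.029853+0.053371i
  m=+4: Y*=-0.023793+0.223679i  Y=-0.204526-0.204296i  product +0.050563-0.040887i
  m=+5: Y*=+0.150034-0.258929i  Y=+0.027346-0.137982i  product -0.031625-0.027783i
  m=+6: Y*=+0.161531-0.116895i  Y=-0.406987+0.168981i  product -0.045988+0.074870i
  m=+7: Y*=-0.468716+0.098554i  Y=+0.268944+0.179321i  product -0.143731-0.057545i
Total Σ_m = -0.349391+0.000000i. Multiply by 0.837758: -0.292705+0.000000i. P_7(cos γ) = -0.292705

-0.292705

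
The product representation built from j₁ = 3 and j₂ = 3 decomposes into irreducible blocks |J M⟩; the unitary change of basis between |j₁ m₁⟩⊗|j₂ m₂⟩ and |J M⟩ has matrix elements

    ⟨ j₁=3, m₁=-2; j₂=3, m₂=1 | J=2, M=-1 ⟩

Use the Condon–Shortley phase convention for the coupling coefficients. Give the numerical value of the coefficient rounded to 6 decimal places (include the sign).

triangle: 4!×2!×2!/9! = 96/362880
(j±m)!: 1!×5!×4!×2!×1!×3! = 34560
prefactor² = (2J+1)×Δ×N² = 320/7
  k=3: −1/(3!×1!×2!×1!×0!×1!) = -1/12
  k=4: +1/(4!×0!×1!×0!×1!×2!) = 1/48
Σ = -1/16  ⇒  CG² = 320/7×(-1/16)² = 5/28
CG = −√(5/28) = -0.422577

−√(5/28) ≈ -0.422577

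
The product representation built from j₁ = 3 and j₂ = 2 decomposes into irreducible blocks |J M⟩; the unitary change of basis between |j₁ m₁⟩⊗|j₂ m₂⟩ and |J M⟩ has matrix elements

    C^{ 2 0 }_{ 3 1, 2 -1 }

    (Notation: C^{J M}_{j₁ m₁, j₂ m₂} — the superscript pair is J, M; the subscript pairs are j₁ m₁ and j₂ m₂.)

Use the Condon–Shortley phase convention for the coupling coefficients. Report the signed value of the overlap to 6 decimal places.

√[5·3!3!1!/8! · 4!2!1!3!2!2!] = √(36/7)
  +(−1)^0/∏(0,3,2,1,1,0)! = 1/12  (running 1/12)
  +(−1)^1/∏(1,2,1,0,2,1)! = -1/4  (running -1/6)
⟨..|..⟩ = √(36/7)·(-1/6) = -0.377964

−√(1/7) ≈ -0.377964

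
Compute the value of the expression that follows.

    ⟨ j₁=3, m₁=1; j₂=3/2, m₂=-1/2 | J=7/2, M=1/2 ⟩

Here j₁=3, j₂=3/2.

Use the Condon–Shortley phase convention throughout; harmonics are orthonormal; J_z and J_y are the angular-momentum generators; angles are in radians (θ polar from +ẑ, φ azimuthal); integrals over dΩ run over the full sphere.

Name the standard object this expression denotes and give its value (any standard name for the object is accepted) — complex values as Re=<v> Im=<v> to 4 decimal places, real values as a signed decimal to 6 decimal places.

Clebsch–Gordan coefficient, +√(2/7) ≈ +0.534522

This is a Clebsch–Gordan (vector-coupling) coefficient.
j₁+j₂−J=1  J+j₁−j₂=5  J−j₁+j₂=2  j₁+j₂+J+1=9
(j₁±m₁, j₂±m₂, J±M) = (4,2,1,2,4,3)
P² = 512/7
sum k=0..1:
  [0] +1/12 = 1/12
  [1] −1/48 = -1/48
S = 1/16
C² = P²·S² = 2/7 ; C = +0.534522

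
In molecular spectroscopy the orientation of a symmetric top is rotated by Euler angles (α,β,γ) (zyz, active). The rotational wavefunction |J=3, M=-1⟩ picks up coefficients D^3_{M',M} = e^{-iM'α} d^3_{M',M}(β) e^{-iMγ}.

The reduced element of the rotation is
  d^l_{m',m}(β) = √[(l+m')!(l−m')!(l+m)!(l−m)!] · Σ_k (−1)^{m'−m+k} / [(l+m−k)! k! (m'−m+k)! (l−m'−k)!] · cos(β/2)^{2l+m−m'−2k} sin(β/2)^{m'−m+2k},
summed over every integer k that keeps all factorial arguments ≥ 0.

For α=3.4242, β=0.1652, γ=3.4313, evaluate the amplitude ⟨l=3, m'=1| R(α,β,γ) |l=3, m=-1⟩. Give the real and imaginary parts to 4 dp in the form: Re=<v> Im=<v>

Re=0.0399 Im=0.0003

Split into d^3_{1,-1}(β=0.1652) × two z-phases.
c=cos(0.165200/2)=0.996591, s=sin(0.165200/2)=0.082506; N=√[24·2·2·24]=48.000000
k∈{0,1,2} keeps every argument non-negative
  k=0: (−1)^2·48.0000/(8)·0.9966^4·0.0825^2 = +0.040289
  k=1: (−1)^3·48.0000/(6)·0.9966^2·0.0825^4 = -0.000368
  k=2: (−1)^4·48.0000/(48)·0.9966^0·0.0825^6 = +0.000000
d^3_{1,-1}(0.1652) = +0.040289 -0.000368 +0.000000 = +0.039922
Phases: e^{-i·(1)·3.4242}=-0.960332+0.278861i, e^{-i·(-1)·3.4313}=-0.958328-0.285672i ⇒ D=+0.039920+0.000283i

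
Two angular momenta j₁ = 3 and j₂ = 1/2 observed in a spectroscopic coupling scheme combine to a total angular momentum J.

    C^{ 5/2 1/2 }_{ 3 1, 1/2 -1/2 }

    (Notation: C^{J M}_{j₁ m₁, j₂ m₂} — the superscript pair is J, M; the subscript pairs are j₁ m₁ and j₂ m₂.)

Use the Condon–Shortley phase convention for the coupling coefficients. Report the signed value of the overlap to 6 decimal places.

triangle: 1!·5!·0!/7! = 120/5040
(j±m)!: 4!·2!·0!·1!·3!·2! = 576
prefactor² = (2J+1)·Δ·N² = 576/7
  k=0: +1/(0!·1!·2!·0!·3!·0!) = 1/12
Σ = 1/12  ⇒  CG² = 576/7·(1/12)² = 4/7
CG = +√(4/7) = +0.755929

+0.755929  (= +√(4/7))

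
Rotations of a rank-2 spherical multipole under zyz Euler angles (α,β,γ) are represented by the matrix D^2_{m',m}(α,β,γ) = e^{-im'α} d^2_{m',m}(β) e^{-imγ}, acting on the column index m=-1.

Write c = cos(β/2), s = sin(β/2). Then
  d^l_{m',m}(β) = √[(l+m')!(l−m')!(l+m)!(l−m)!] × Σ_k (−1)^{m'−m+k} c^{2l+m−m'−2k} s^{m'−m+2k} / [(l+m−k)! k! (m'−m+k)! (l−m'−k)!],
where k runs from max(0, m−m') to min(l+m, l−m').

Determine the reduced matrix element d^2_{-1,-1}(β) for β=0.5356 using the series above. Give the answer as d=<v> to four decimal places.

d^2_{-1,-1}(β=0.5356) via the finite sum:
Half-angle: c=0.964355, s=0.264610. N=√(1·6·1·6)=6.000000
Admissible k: 0..1 (factorial args all ≥0)
  k=0: (−1)^0·6.0000/(6)·0.9644^4·0.2646^0 = +0.864865
  k=1: (−1)^1·6.0000/(2)·0.9644^2·0.2646^2 = -0.195348
d^2_{-1,-1}(0.5356) = +0.864865 -0.195348 = +0.669517

d=0.6695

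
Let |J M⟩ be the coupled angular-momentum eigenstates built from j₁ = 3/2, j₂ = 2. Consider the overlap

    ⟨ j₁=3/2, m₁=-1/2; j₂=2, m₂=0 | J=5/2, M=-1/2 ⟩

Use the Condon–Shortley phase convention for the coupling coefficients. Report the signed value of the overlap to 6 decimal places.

-0.292770

√[6·1!2!3!/7! · 1!2!2!2!2!3!] = √(48/35)
  +(−1)^0/∏(0,1,2,2,0,1)! = 1/4  (running 1/4)
  +(−1)^1/∏(1,0,1,1,1,2)! = -1/2  (running -1/4)
⟨..|..⟩ = √(48/35)·(-1/4) = -0.292770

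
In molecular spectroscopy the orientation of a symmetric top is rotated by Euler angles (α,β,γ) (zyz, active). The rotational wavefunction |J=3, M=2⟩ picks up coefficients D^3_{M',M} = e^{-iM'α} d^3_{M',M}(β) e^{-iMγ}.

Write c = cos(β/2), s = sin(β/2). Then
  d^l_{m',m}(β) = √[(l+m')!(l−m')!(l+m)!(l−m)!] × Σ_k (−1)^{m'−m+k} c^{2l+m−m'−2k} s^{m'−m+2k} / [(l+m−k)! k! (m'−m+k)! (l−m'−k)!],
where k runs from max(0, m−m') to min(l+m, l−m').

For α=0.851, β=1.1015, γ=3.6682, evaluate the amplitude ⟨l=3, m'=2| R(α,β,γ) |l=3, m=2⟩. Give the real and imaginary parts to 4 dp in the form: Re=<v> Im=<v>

Re=0.3141 Im=0.1278

First d^3_{2,2}(β=1.1015), then the phase factors e^{-i(2)α} and e^{-i(2)γ}:
With c≡cos(β/2)=0.852132 and s≡sin(β/2)=0.523326, N=[120·1·120·1]^{1/2}=120.000000
Admissible k: 0..1 (factorial args all ≥0)
  k=0: (−1)^0·120.0000/(120)·0.8521^6·0.5233^0 = +0.382862
  k=1: (−1)^1·120.0000/(24)·0.8521^4·0.5233^2 = -0.722010
d^3_{2,2}(1.1015) = +0.382862 -0.722010 = -0.339149
D = (-0.130828-0.991405i)·(-0.339149)·(+0.494780-0.869018i) = +0.314147+0.127803i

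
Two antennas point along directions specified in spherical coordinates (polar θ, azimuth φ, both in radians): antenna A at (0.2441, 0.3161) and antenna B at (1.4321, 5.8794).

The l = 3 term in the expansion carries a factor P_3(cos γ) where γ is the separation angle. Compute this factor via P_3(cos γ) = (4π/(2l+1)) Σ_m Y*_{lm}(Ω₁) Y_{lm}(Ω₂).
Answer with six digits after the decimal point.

-0.393698

Term-by-term m-sum for l=3 (normalisation 4π/7 = 1.795196):
  [-3]  conj(Y_{3,-3})(Ω₁) = (0.003434, 0.004785) ; Y_{3,-3}(Ω₂) = (0.142571, 0.379417) ; Δ = (-0.001326, 0.001985)
  [-2]  conj(Y_{3,-2})(Ω₁) = (0.046730, 0.034229) ; Y_{3,-2}(Ω₂) = (0.095802, 0.100147) ; Δ = (0.001049, 0.007959)
  [-1]  conj(Y_{3,-1})(Ω₁) = (0.275268, 0.090031) ; Y_{3,-1}(Ω₂) = (-0.266207, -0.113740) ; Δ = (-0.063038, -0.055276)
  [+0]  conj(Y_{3,0})(Ω₁) = (0.618471, -0.000000) ; Y_{3,0}(Ω₂) = (-0.149847, 0.000000) ; Δ = (-0.092676, 0.000000)
  [+1]  conj(Y_{3,1})(Ω₁) = (-0.275268, 0.090031) ; Y_{3,1}(Ω₂) = (0.266207, -0.113740) ; Δ = (-0.063038, 0.055276)
  [+2]  conj(Y_{3,2})(Ω₁) = (0.046730, -0.034229) ; Y_{3,2}(Ω₂) = (0.095802, -0.100147) ; Δ = (0.001049, -0.007959)
  [+3]  conj(Y_{3,3})(Ω₁) = (-0.003434, 0.004785) ; Y_{3,3}(Ω₂) = (-0.142571, 0.379417) ; Δ = (-0.001326, -0.001985)
Total Σ_m = (-0.219306, -0.000000). Multiply by 1.795196: (-0.393698, -0.000000). P_3(cos γ) = -0.393698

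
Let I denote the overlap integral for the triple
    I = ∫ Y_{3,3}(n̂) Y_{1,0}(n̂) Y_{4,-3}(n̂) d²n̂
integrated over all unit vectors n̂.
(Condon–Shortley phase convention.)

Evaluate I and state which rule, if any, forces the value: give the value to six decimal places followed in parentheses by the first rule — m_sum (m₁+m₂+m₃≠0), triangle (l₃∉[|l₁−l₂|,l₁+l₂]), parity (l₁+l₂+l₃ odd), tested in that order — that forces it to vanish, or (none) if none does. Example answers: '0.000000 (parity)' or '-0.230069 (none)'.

m-sum 0 ✓  L=8 even ✓  2≤4≤4 ✓
Π(2lᵢ+1) = 7×3×9 = 189
triangle coeff Δ(3,1,4) = 1/252
Σ_t [0,0]: t=0:+1/36 = 1/36
(3j)²=4/63 [(3 1 4; 0 0 0)], sign=+1
Σ_t [0,0]: t=0:+1/720 = 1/720
(3j)²=1/36 [(3 1 4; 3 0 -3)], sign=-1
⇒ 4πI² = 1/3
I = (-1)√(1/3/(4π)) = -0.16286750
No selection rule forces the value: the integral is nonzero (none).

-0.162868 (none)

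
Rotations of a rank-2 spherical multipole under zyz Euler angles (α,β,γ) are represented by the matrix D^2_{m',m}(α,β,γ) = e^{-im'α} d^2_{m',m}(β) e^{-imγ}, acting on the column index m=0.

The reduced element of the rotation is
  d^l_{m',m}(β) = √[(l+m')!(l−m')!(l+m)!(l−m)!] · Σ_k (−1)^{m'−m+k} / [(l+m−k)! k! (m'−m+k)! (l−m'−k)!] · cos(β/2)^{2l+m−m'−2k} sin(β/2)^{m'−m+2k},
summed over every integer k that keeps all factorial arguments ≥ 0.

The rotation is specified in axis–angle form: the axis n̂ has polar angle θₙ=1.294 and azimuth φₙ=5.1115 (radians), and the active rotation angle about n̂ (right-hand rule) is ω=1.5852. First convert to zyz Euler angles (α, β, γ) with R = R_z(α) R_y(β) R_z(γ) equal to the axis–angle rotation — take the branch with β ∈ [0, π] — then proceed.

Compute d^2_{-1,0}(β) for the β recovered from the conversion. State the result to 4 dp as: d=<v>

d=0.0750

Axis–angle → zyz. n̂ = (sinθₙcosφₙ, sinθₙsinφₙ, cosθₙ) = (+0.373808, -0.886334, +0.273275), ω = 1.5852.
R = I cosω + sinω [n̂]ₓ + (1−cosω) n̂n̂ᵀ gives
  R = [+0.127342, -0.609338, -0.782619; -0.062844, +0.782500, -0.619471; +0.989866, +0.128067, +0.061352]
β = atan2(√(R₁₃²+R₂₃²), R₃₃) = 1.509406; α = atan2(R₂₃, R₁₃) mod 2π = 3.811151; γ = atan2(R₃₂, −R₃₁) mod 2π = 3.012929
d^2_{-1,0}(β=1.5094) via the finite sum:
Half-angle: c=0.728475, s=0.685072. N=√(1·6·2·2)=4.898979
k∈{1,2} keeps every argument non-negative
  k=1: (−1)^0·4.8990/(2)·0.7285^3·0.6851^1 = +0.648718
  k=2: (−1)^1·4.8990/(2)·0.7285^1·0.6851^3 = -0.573719
d^2_{-1,0}(1.5094) = +0.648718 -0.573719 = +0.074999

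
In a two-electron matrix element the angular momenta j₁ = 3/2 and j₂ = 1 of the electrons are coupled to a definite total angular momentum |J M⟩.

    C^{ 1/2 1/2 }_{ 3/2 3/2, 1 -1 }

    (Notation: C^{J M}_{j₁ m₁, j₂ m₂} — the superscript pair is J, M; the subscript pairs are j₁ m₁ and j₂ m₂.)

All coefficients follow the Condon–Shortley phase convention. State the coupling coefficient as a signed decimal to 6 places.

+0.707107

triangle: 2!·1!·0!/4! = 2/24
(j±m)!: 3!·0!·0!·2!·1!·0! = 12
prefactor² = (2J+1)·Δ·N² = 2
  k=0: +1/(0!·2!·0!·0!·1!·0!) = 1/2
Σ = 1/2  ⇒  CG² = 2·(1/2)² = 1/2
CG = +√(1/2) = +0.707107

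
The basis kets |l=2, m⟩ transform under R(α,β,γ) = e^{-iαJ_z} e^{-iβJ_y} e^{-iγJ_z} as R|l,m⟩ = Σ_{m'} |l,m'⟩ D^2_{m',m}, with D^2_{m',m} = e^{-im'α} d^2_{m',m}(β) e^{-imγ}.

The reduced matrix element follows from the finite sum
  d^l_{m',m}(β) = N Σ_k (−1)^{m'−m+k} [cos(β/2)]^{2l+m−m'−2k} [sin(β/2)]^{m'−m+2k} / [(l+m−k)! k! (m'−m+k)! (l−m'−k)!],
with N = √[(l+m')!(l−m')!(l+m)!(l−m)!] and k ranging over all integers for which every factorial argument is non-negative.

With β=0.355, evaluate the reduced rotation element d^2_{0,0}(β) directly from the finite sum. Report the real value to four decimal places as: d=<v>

d=0.8188

d^2_{0,0}(β=0.3550) via the finite sum:
c=cos(0.355000/2)=0.984288, s=sin(0.355000/2)=0.176569; N=√[2·2·2·2]=4.000000
The bounds max(0,m−m')=0 and min(l+m,l−m')=2 give 3 terms
  k=0: (−1)^0·4.0000/(4)·0.9843^4·0.1766^0 = +0.938618
  k=1: (−1)^1·4.0000/(1)·0.9843^2·0.1766^2 = -0.120819
  k=2: (−1)^2·4.0000/(4)·0.9843^0·0.1766^4 = +0.000972
d^2_{0,0}(0.3550) = +0.938618 -0.120819 +0.000972 = +0.818771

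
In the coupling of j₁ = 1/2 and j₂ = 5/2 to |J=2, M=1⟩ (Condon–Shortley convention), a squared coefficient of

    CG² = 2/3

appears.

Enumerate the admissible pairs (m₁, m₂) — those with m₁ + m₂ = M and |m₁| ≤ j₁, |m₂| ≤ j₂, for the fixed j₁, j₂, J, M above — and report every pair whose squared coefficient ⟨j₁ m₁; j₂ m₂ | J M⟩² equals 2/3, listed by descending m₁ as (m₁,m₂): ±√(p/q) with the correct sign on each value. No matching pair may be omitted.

Admissible pairs with m₁+m₂ = M = 1: (-1/2,3/2), (1/2,1/2)
  (m₁,m₂)=(1/2,1/2): CG² = 1/3, CG = +√(1/3)
  (m₁,m₂)=(-1/2,3/2): CG² = 2/3, CG = −√(2/3)   ← matches the target
Pairs with CG² = 2/3: (-1/2,3/2): −√(2/3)

(-1/2,3/2): −√(2/3)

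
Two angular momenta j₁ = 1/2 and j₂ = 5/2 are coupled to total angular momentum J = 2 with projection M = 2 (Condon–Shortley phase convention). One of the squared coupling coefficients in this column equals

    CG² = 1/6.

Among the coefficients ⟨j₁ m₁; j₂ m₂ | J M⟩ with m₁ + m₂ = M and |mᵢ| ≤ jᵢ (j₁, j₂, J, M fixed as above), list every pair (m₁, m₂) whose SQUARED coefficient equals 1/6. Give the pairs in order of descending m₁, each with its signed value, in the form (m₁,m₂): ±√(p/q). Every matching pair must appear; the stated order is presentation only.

Admissible pairs with m₁+m₂ = M = 2: (-1/2,5/2), (1/2,3/2)
  (m₁,m₂)=(1/2,3/2): CG² = 1/6, CG = +√(1/6)   ← matches the target
  (m₁,m₂)=(-1/2,5/2): CG² = 5/6, CG = −√(5/6)
Pairs with CG² = 1/6: (1/2,3/2): +√(1/6)

(1/2,3/2): +√(1/6)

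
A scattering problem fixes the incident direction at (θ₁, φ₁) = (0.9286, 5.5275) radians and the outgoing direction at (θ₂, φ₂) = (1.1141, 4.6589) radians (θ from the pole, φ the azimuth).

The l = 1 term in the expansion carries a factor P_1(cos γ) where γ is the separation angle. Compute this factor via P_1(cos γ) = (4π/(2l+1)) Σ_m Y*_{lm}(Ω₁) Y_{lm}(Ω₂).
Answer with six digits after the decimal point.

Addition theorem: P_1(cos γ) = (4π/3) Σ_m Y*_{lm}(Ω₁) Y_{lm}(Ω₂), m = −1…1:
  term(m=-1) = (0.055411, 0.065494)   from Y*(Ω₁)=(0.201358, -0.189734), Y(Ω₂)=(-0.016578, 0.309642)
  term(m=+0) = (0.063057, 0.000000)   from Y*(Ω₁)=(0.292651, -0.000000), Y(Ω₂)=(0.215467, 0.000000)
  term(m=+1) = (0.055411, -0.065494)   from Y*(Ω₁)=(-0.201358, -0.189734), Y(Ω₂)=(0.016578, 0.309642)
Σ over m = (0.173880, 0.000000); ×(4π/3) → (0.728345, 0.000000). Real part: 0.728345

0.728345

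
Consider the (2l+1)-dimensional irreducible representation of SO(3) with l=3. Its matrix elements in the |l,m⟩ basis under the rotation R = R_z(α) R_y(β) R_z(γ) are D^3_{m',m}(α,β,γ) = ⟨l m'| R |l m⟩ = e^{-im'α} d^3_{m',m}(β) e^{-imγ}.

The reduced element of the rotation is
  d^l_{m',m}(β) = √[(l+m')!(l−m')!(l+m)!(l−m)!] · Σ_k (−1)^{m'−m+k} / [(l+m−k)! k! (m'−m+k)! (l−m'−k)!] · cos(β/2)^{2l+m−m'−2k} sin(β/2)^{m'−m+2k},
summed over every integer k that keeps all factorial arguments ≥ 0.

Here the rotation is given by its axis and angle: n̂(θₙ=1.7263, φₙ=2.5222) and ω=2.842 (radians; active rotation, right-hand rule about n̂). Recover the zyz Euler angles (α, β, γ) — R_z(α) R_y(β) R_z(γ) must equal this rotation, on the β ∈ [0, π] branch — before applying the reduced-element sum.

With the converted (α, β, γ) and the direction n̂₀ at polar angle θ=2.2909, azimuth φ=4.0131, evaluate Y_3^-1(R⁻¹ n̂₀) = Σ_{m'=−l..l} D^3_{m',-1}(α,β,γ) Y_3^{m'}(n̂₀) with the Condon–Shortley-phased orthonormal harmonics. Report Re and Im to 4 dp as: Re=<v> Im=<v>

Re=-0.0383 Im=0.0957

Axis–angle → zyz. n̂ = (sinθₙcosφₙ, sinθₙsinφₙ, cosθₙ) = (-0.804406, +0.573536, -0.154878), ω = 2.8420.
R = I cosω + sinω [n̂]ₓ + (1−cosω) n̂n̂ᵀ gives
  R = [+0.309860, -0.856452, +0.412888; -0.947871, -0.312222, +0.063706; +0.074352, -0.411104, -0.908551]
β = atan2(√(R₁₃²+R₂₃²), R₃₃) = 2.710599; α = atan2(R₂₃, R₁₃) mod 2π = 0.153087; γ = atan2(R₃₂, −R₃₁) mod 2π = 4.533465
Need the full column D^3_{m',-1} for m'=−3..3 at α=0.1531, β=2.7106, γ=4.5335.
cos(β/2)=0.213833, sin(β/2)=0.976870
d^3_{-3,-1}: single k=2 term ⇒ +0.007727;  D = +0.002138-0.007425i
d^3_{-2,-1}: k∈[1..2] ⇒ +0.001381 -0.057645 = -0.056264;  D = -0.007140+0.055809i
d^3_{-1,-1}: k∈[0..2] ⇒ +0.000096 -0.015961 +0.249832 = +0.233966;  D = -0.006044-0.233888i
d^3_{0,-1}: k∈[0..2] ⇒ -0.001513 +0.094721 -0.658945 = -0.565737;  D = +0.100685+0.556706i
d^3_{1,-1}: k∈[0..2] ⇒ +0.011971 -0.333109 +0.869003 = +0.547865;  D = -0.178574-0.517945i
d^3_{2,-1}: k∈[0..1] ⇒ -0.057645 +0.601532 = +0.543887;  D = -0.253612-0.481138i
d^3_{3,-1}: single k=0 term ⇒ +0.161266;  D = -0.096072-0.129525i
Y_3^{m'}(θ=2.2909,φ=4.0131) and Σ D·Y over m':
  (+0.0021-0.0074i)·(+0.1532+0.0892i)  (-0.0071+0.0558i)·(+0.0653+0.3752i)  (-0.0060-0.2339i)·(-0.1837+0.2184i)  (+0.1007+0.5567i)·(+0.2032+0.0000i)  (-0.1786-0.5179i)·(+0.1837+0.2184i)  (-0.2536-0.4811i)·(+0.0653-0.3752i)  (-0.0961-0.1295i)·(-0.1532+0.0892i)
Y_3^-1(R⁻¹ n̂) = -0.038301+0.095671i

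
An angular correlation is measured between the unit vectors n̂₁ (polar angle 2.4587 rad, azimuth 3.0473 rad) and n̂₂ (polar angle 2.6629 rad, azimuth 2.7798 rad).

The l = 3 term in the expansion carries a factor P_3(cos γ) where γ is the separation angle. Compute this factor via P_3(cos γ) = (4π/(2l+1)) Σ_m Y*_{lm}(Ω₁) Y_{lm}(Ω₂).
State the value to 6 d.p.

0.820500

Summing Y*_{l m}(θ₁,φ₁)·Y_{l m}(θ₂,φ₂) over m ∈ [−3, 3]; prefactor 4π/(2·3+1) = 1.795196:
  m=-3: Y*=-0.10068 + 0.02926j  Y=-0.01902 - 0.03606j  product 0.00297 + 0.00307j
  m=-2: Y*=-0.31011 + 0.05918j  Y=-0.14424 - 0.12742j  product 0.05227 + 0.03098j
  m=-1: Y*=-0.40788 + 0.03857j  Y=-0.40921 - 0.15486j  product 0.17288 + 0.04738j
  m=+0: Y*=-0.00259 + 0.00000j  Y=-0.31108 + 0.00000j  product 0.00081 + 0.00000j
  m=+1: Y*=0.40788 + 0.03857j  Y=0.40921 - 0.15486j  product 0.17288 - 0.04738j
  m=+2: Y*=-0.31011 - 0.05918j  Y=-0.14424 + 0.12742j  product 0.05227 - 0.03098j
  m=+3: Y*=0.10068 + 0.02926j  Y=0.01902 - 0.03606j  product 0.00297 - 0.00307j
Total Σ_m = 0.45705 + 0.00000j. Multiply by 1.795196: 0.82050 + 0.00000j. P_3(cos γ) = 0.820500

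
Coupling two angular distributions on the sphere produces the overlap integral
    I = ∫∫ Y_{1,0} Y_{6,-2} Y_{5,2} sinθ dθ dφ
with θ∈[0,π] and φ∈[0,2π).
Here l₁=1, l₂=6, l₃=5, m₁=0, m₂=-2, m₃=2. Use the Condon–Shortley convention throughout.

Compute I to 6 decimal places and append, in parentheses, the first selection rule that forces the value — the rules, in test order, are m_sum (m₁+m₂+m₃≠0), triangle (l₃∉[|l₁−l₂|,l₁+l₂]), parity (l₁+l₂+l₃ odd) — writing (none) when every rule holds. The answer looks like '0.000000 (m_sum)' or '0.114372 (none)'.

0.231133 (none)

Rules hold: Σm=0, L=12 even, 5≤5≤7.
N = 3·13·11 = 429
Δ = 2!·0!·10!/13! = 1/858
Racah Σ t=1..1: t=1:−1/14400 = -1/14400
⇒ 3j(1 6 5; 0 0 0)² = 6/143, sgn +1
Racah Σ t=1..1: t=1:−1/30240 = -1/30240
⇒ 3j(1 6 5; 0 -2 2)² = 16/429, sgn +1
4πI² = N·(3j₀)²·(3jₘ)² = 96/143
I = +1·√(0.671329/4π) = 0.23113338
No selection rule forces the value: the integral is nonzero (none).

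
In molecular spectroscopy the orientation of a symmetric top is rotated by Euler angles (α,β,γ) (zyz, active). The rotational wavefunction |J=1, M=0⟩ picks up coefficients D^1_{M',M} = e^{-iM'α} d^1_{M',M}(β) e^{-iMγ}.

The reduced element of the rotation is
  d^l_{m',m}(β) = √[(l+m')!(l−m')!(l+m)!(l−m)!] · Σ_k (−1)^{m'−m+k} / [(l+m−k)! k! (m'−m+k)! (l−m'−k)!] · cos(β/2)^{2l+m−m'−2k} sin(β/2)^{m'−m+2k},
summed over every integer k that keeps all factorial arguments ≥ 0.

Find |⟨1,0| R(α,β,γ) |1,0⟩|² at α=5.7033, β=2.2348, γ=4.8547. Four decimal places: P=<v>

First d^1_{0,0}(β=2.2348), then the phase factors e^{-i(0)α} and e^{-i(0)γ}:
With c≡cos(β/2)=0.438021 and s≡sin(β/2)=0.898965, N=[1·1·1·1]^{1/2}=1.000000
The bounds max(0,m−m')=0 and min(l+m,l−m')=1 give 2 terms
  k=0: (−1)^0·1.0000/(1)·0.4380^2·0.8990^0 = +0.191863
  k=1: (−1)^1·1.0000/(1)·0.4380^0·0.8990^2 = -0.808137
d^1_{0,0}(2.2348) = +0.191863 -0.808137 = -0.616275
|D^1_{0,0}|² = |d^1_{0,0}(β)|² = (-0.616275)² = 0.379795 (the z-rotation phases have unit modulus)

P=0.3798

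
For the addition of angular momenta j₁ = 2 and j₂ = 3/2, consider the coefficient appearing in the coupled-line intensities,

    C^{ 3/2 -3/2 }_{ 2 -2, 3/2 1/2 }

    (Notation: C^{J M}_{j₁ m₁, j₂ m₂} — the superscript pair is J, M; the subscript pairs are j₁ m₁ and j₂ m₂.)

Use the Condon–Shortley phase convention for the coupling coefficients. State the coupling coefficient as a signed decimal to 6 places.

+√(2/5) = +0.632456

j₁+j₂−J=2  J+j₁−j₂=2  J−j₁+j₂=1  j₁+j₂+J+1=6
(j₁±m₁, j₂±m₂, J±M) = (0,4,2,1,0,3)
P² = 32/5
sum k=2..2:
  [2] +1/4 = 1/4
S = 1/4
C² = P²·S² = 2/5 ; C = +0.632456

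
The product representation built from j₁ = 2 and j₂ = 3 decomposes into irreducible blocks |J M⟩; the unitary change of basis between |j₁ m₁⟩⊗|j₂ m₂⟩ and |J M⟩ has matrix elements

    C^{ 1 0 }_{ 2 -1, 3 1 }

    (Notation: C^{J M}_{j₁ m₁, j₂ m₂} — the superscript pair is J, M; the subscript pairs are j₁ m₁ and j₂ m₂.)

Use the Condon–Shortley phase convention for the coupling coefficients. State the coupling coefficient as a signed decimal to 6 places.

−√(8/35) ≈ -0.478091

triangle: 4!·0!·2!/7! = 48/5040
(j±m)!: 1!·3!·4!·2!·1!·1! = 288
prefactor² = (2J+1)·Δ·N² = 288/35
  k=3: −1/(3!·1!·0!·1!·0!·1!) = -1/6
Σ = -1/6  ⇒  CG² = 288/35·(-1/6)² = 8/35
CG = −√(8/35) = -0.478091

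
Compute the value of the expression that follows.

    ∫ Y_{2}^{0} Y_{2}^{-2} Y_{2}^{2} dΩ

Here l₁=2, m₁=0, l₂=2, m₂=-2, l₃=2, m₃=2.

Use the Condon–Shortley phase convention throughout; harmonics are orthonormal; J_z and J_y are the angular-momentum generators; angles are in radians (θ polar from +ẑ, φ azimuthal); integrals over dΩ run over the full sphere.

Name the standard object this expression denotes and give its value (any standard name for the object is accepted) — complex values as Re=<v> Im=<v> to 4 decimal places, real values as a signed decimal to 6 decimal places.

Gaunt coefficient, -0.180224

This is a Gaunt coefficient — the integral of a triple product of spherical harmonics over the sphere.
Checks pass: Σm=0; 6 even; l₃=2∈[0,4].
(2·2+1)(2·2+1)(2·2+1) = 125
Δ: 2! 2! 2! / 7! → 1/630
sum: t=0:+1/8 t=1:−1/1 t=2:+1/8 = -3/4
3j²(2 2 2; 0 0 0) = Δ·Π!·Σ² = 2/35  (sign -1)
sum: t=0:+1/8 = 1/8
3j²(2 2 2; 0 -2 2) = Δ·Π!·Σ² = 2/35  (sign +1)
combine: 4πI² = 125·2/35·2/35 = 20/49
take √, sign -1: I = -0.18022375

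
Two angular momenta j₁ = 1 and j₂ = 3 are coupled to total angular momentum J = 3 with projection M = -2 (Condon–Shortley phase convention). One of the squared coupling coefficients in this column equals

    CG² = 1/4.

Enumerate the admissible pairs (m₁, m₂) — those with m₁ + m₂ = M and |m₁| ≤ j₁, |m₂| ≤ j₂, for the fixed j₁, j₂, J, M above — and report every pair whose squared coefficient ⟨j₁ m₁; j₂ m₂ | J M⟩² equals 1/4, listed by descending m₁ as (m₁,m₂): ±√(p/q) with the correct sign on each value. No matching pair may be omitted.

Admissible pairs with m₁+m₂ = M = -2: (-1,-1), (0,-2), (1,-3)
  (m₁,m₂)=(1,-3): CG² = 1/4, CG = +√(1/4)   ← matches the target
  (m₁,m₂)=(0,-2): CG² = 1/3, CG = +√(1/3)
  (m₁,m₂)=(-1,-1): CG² = 5/12, CG = −√(5/12)
Pairs with CG² = 1/4: (1,-3): +√(1/4)

(1,-3): +√(1/4)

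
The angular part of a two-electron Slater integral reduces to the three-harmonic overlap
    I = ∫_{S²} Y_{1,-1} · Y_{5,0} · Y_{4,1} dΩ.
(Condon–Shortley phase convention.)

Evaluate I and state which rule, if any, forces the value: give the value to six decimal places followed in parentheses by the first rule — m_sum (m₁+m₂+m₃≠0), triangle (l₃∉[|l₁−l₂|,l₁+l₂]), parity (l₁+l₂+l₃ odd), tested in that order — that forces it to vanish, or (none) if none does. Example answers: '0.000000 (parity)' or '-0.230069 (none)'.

0.155288 (none)

Rules hold: Σm=0, L=10 even, 4≤4≤6.
N = 3·11·9 = 297
Δ = 2!·0!·8!/11! = 1/495
Racah Σ t=1..1: t=1:−1/576 = -1/576
⇒ 3j(1 5 4; 0 0 0)² = 5/99, sgn -1
Racah Σ t=2..2: t=2:+1/1440 = 1/1440
⇒ 3j(1 5 4; -1 0 1)² = 2/99, sgn -1
4πI² = N·(3j₀)²·(3jₘ)² = 10/33
I = +1·√(0.30303/4π) = 0.15528807
No selection rule forces the value: the integral is nonzero (none).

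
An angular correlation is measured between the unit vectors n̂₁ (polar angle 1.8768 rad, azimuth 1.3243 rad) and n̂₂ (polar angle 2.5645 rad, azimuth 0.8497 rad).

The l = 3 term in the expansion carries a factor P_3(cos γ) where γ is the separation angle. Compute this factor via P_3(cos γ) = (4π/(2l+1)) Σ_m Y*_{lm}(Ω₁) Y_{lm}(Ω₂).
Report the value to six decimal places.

-0.158199

Term-by-term m-sum for l=3 (normalisation 4π/7 = 1.795196):
  m=-3: Y*=-0.24378 - 0.26726j  Y=-0.05621 - 0.03784j  product 0.00359 + 0.02425j
  m=-2: Y*=0.24660 - 0.13248j  Y=0.03270 + 0.25284j  product 0.04156 + 0.05802j
  m=-1: Y*=-0.04107 - 0.16325j  Y=0.29238 - 0.33263j  product -0.06631 - 0.03407j
  m=+0: Y*=0.28625 + 0.00000j  Y=-0.16002 + 0.00000j  product -0.04580 + 0.00000j
  m=+1: Y*=0.04107 - 0.16325j  Y=-0.29238 - 0.33263j  product -0.06631 + 0.03407j
  m=+2: Y*=0.24660 + 0.13248j  Y=0.03270 - 0.25284j  product 0.04156 - 0.05802j
  m=+3: Y*=0.24378 - 0.26726j  Y=0.05621 - 0.03784j  product 0.00359 - 0.02425j
Σ over m = -0.08812 + 0.00000j; ×(4π/7) → -0.15820 + 0.00000j. Real part: -0.158199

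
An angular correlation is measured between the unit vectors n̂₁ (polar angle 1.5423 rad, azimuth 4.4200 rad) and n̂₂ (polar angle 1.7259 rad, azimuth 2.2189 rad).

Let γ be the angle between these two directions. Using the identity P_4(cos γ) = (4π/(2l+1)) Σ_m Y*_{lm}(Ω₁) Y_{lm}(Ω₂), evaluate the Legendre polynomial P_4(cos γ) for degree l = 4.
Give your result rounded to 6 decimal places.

-0.397249

Term-by-term m-sum for l=4 (normalisation 4π/9 = 1.396263):
  m=-4: Y*=0.17256 - 0.40672j  Y=-0.35966 - 0.22010j  product -0.15158 + 0.10830j
  m=-3: Y*=0.02739 + 0.02277j  Y=-0.17362 + 0.06805j  product -0.00630 - 0.00209j
  m=-2: Y*=0.27713 - 0.18346j  Y=0.07375 - 0.26180j  product -0.02759 - 0.08608j
  m=-1: Y*=0.01163 + 0.03863j  Y=-0.12349 - 0.16308j  product 0.00486 - 0.00667j
  m=+0: Y*=0.31478 + 0.00000j  Y=0.24373 + 0.00000j  product 0.07672 + 0.00000j
  m=+1: Y*=-0.01163 + 0.03863j  Y=0.12349 - 0.16308j  product 0.00486 + 0.00667j
  m=+2: Y*=0.27713 + 0.18346j  Y=0.07375 + 0.26180j  product -0.02759 + 0.08608j
  m=+3: Y*=-0.02739 + 0.02277j  Y=0.17362 + 0.06805j  product -0.00630 + 0.00209j
  m=+4: Y*=0.17256 + 0.40672j  Y=-0.35966 + 0.22010j  product -0.15158 - 0.10830j
Total Σ_m = -0.28451 + 0.00000j. Multiply by 1.396263: -0.39725 + 0.00000j. P_4(cos γ) = -0.397249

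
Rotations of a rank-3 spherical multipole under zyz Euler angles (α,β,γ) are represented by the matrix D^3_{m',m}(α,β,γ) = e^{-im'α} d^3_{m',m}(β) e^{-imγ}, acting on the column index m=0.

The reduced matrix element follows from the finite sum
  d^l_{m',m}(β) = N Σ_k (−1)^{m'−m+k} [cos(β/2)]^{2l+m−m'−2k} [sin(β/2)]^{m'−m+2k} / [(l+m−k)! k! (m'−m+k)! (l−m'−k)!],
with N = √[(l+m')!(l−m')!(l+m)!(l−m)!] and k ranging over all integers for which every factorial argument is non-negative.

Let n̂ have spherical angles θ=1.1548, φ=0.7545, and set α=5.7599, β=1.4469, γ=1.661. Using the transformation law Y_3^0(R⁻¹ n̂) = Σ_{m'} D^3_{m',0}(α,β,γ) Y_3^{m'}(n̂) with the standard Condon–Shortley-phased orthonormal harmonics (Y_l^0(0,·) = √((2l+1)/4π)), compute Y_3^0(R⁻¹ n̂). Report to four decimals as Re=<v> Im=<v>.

Re=-0.2927 Im=0.0000

Need the full column D^3_{m',0} for m'=−3..3 at α=5.7599, β=1.4469, γ=1.6610.
cos(β/2)=0.749526, sin(β/2)=0.661974
d^3_{-3,0}: single k=3 term ⇒ +0.546260;  D = +0.000514-0.546260i
d^3_{-2,0}: k∈[2..3] ⇒ +0.757514 -0.590880 = +0.166634;  D = +0.083407-0.144257i
d^3_{-1,0}: k∈[1..3] ⇒ +0.542458 -1.269394 +0.330053 = -0.396882;  D = -0.343772+0.198333i
d^3_{0,0}: k∈[0..3] ⇒ +0.177305 -1.244723 +0.970915 -0.084149 = -0.180651;  D = -0.180651+0.000000i
d^3_{1,0}: k∈[0..2] ⇒ -0.542458 +1.269394 -0.330053 = +0.396882;  D = +0.343772+0.198333i
d^3_{2,0}: k∈[0..1] ⇒ +0.757514 -0.590880 = +0.166634;  D = +0.083407+0.144257i
d^3_{3,0}: single k=0 term ⇒ -0.546260;  D = -0.000514-0.546260i
Y_3^{m'}(θ=1.1548,φ=0.7545) and Σ D·Y over m':
  (+0.0005-0.5463i)·(-0.2039-0.2457i)  (+0.0834-0.1443i)·(+0.0213-0.3449i)  (-0.3438+0.1983i)·(-0.0395+0.0372i)  (-0.1807+0.0000i)·(-0.3293+0.0000i)  (+0.3438+0.1983i)·(+0.0395+0.0372i)  (+0.0834+0.1443i)·(+0.0213+0.3449i)  (-0.0005-0.5463i)·(+0.2039-0.2457i)
Y_3^0(R⁻¹ n̂) = -0.292690+0.000000i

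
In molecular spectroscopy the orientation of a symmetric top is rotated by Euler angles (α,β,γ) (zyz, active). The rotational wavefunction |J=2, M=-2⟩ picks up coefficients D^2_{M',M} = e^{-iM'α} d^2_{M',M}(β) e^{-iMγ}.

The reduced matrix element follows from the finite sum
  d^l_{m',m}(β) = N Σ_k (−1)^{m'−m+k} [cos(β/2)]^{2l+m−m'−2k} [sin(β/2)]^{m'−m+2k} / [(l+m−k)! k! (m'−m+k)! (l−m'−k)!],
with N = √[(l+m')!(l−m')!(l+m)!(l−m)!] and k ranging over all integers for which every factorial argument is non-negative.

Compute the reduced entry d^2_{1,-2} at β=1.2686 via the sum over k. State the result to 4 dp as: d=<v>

d^2_{1,-2}(β=1.2686) via the finite sum:
Half-angle: c=0.805487, s=0.592614. N=√(6·1·1·24)=12.000000
Admissible k: 0..0 (factorial args all ≥0)
  k=0: (−1)^3·12.0000/(6)·0.8055^1·0.5926^3 = -0.335277
d^2_{1,-2}(1.2686) = -0.335277

d=-0.3353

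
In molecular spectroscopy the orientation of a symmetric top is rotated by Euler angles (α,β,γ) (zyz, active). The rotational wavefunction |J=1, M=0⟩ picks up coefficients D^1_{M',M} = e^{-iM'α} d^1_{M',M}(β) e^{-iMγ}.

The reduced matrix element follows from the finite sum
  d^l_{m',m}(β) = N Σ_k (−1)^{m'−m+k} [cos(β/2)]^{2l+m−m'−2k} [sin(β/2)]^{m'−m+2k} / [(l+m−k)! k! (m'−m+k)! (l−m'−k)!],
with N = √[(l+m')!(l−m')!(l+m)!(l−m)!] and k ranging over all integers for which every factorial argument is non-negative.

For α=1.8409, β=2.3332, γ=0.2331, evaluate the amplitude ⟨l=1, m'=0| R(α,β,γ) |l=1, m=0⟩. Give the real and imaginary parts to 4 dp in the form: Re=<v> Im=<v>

D^1_{0,0}(1.8409,2.3332,0.2331) = e^{-i·0·1.8409}·d^1_{0,0}(2.3332)·e^{-i·0·0.2331}. Compute d first:
c=cos(2.333200/2)=0.393280, s=sin(2.333200/2)=0.919419; N=√[1·1·1·1]=1.000000
Admissible k: 0..1 (factorial args all ≥0)
  k=0: (−1)^0·1.0000/(1)·0.3933^2·0.9194^0 = +0.154669
  k=1: (−1)^1·1.0000/(1)·0.3933^0·0.9194^2 = -0.845331
d^1_{0,0}(2.3332) = +0.154669 -0.845331 = -0.690662
Phases: e^{-i·(0)·1.8409}=+1.000000+0.000000i, e^{-i·(0)·0.2331}=+1.000000+0.000000i ⇒ D=-0.690662+0.000000i

Re=-0.6907 Im=0.0000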